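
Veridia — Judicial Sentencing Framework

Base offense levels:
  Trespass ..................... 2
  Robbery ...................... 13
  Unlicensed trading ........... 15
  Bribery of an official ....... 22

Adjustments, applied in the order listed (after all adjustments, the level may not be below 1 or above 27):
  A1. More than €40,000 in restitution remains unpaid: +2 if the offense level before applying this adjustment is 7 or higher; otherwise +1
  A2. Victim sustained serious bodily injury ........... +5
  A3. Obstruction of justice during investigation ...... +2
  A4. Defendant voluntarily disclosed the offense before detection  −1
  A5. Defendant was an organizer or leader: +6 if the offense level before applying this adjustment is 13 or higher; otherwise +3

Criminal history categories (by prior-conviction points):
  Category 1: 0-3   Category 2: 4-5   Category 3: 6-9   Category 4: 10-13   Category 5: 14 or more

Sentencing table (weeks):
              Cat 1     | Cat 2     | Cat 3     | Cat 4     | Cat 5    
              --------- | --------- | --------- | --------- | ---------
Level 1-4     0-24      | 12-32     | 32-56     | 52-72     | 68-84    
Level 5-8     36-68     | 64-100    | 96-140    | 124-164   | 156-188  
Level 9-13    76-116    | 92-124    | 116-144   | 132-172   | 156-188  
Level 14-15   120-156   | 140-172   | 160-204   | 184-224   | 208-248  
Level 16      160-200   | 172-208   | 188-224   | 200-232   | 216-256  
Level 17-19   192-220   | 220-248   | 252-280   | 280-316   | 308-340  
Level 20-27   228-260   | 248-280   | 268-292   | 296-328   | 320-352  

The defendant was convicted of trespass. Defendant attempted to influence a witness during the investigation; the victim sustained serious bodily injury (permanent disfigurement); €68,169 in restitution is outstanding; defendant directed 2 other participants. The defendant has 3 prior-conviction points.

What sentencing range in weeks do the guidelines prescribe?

Base offense level for trespass: 2.
A1 applies (level before this adjustment is 2 < 7, so +1): 2 + 1 = 3.
A2 applies: 3 + 5 = 8.
A3 applies: 8 + 2 = 10.
A4 does not apply.
A5 applies (level before this adjustment is 10 < 13, so +3): 10 + 3 = 13.
Final offense level: 13.
Criminal history: 3 prior points → Category 1 (0-3).
Level 13 falls in the 9-13 band.
Grid: Level 9-13 × Category 1 = 76-116 weeks.

76-116 weeks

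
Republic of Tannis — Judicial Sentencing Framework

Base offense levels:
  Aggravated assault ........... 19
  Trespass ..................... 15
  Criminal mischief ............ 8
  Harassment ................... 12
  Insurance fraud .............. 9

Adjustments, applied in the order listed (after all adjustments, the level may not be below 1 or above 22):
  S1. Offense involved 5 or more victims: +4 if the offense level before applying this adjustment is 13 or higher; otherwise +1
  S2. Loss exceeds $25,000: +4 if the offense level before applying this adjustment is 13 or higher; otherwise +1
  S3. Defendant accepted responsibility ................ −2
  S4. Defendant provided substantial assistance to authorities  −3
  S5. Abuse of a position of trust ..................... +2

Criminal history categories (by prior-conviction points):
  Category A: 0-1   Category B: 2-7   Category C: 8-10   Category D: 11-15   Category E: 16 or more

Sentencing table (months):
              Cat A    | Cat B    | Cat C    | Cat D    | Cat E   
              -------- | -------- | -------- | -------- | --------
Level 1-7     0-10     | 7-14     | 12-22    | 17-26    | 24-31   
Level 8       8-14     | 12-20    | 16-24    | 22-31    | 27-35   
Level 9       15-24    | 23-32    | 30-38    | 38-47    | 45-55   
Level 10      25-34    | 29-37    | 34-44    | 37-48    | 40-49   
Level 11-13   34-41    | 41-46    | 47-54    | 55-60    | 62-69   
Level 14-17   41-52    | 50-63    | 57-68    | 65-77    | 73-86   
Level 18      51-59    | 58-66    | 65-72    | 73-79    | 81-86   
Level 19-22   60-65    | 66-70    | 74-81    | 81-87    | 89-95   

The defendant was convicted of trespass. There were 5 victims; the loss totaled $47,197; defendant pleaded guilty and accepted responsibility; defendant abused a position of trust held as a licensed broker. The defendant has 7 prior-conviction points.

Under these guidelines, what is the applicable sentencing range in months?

Base offense level for trespass: 15.
S1 applies (level before this adjustment is 15 ≥ 13, so +4): 15 + 4 = 19.
S2 applies (level before this adjustment is 19 ≥ 13, so +4): 19 + 4 = 23.
S3 applies: 23 − 2 = 21.
S5 applies: 21 + 2 = 23.
Level 23 exceeds the maximum of 22; capped at 22.
Final offense level: 22.
Criminal history: 7 prior points → Category B (2-7).
Level 22 falls in the 19-22 band.
Grid: Level 19-22 × Category B = 66-70 months.

66-70 months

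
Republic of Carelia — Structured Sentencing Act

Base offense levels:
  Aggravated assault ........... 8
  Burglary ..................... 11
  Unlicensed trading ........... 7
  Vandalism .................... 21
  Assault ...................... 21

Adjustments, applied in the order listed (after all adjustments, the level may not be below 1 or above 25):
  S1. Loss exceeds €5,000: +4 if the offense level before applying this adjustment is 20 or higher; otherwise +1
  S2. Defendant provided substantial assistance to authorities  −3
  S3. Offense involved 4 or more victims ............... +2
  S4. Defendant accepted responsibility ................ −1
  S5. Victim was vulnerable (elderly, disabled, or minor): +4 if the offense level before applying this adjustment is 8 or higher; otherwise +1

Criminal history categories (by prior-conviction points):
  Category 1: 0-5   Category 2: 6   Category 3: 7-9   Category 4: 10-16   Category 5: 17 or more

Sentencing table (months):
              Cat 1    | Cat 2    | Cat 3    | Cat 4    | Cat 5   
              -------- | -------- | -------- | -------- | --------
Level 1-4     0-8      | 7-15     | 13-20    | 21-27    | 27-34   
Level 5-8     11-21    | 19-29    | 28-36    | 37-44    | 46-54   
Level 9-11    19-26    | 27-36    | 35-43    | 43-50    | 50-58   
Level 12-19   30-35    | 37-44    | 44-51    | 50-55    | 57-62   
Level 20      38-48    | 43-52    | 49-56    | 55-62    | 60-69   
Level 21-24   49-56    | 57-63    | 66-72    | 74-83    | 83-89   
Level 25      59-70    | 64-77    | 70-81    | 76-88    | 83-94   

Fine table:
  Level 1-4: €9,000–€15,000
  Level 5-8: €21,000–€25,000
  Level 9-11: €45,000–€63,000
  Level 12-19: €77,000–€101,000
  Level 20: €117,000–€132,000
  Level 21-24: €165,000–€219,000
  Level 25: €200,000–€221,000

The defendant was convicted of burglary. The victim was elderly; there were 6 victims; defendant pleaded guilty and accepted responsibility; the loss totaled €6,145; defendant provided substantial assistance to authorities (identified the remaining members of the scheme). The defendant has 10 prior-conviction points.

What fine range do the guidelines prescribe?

Base offense level for burglary: 11.
S1 applies (level before this adjustment is 11 < 20, so +1): 11 + 1 = 12.
S2 applies: 12 − 3 = 9.
S3 applies: 9 + 2 = 11.
S4 applies: 11 − 1 = 10.
S5 applies (level before this adjustment is 10 ≥ 8, so +4): 10 + 4 = 14.
Final offense level: 14.
Level 14 falls in the 12-19 band.
Fine table: Level 12-19 → €77,000–€101,000.

€77,000–€101,000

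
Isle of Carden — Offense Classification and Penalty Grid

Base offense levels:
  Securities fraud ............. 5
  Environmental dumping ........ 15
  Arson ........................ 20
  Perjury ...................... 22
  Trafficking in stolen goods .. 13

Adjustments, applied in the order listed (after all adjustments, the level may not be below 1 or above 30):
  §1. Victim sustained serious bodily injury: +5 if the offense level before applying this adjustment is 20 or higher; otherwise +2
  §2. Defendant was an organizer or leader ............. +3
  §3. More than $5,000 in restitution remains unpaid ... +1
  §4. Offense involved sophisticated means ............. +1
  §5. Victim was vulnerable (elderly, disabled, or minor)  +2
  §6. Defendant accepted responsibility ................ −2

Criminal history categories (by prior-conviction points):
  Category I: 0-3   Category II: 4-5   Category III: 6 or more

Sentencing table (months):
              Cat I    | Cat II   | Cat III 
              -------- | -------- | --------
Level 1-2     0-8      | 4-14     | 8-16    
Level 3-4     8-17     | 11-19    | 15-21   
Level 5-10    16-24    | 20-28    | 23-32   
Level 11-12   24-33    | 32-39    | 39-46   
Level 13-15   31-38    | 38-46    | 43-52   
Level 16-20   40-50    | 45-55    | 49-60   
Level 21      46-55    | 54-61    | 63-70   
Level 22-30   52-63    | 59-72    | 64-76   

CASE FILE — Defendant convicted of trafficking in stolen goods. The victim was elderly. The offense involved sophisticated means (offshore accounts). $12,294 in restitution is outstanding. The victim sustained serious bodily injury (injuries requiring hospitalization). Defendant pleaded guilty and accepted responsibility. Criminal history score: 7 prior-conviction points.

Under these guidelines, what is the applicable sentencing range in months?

Base offense level for trafficking in stolen goods: 13.
§1 applies (level before this adjustment is 13 < 20, so +2): 13 + 2 = 15.
§2 does not apply.
§3 applies: 15 + 1 = 16.
§4 applies: 16 + 1 = 17.
§5 applies: 17 + 2 = 19.
§6 applies: 19 − 2 = 17.
Final offense level: 17.
Criminal history: 7 prior points → Category III (6+).
Level 17 falls in the 16-20 band.
Grid: Level 16-20 × Category III = 49-60 months.

49-60 months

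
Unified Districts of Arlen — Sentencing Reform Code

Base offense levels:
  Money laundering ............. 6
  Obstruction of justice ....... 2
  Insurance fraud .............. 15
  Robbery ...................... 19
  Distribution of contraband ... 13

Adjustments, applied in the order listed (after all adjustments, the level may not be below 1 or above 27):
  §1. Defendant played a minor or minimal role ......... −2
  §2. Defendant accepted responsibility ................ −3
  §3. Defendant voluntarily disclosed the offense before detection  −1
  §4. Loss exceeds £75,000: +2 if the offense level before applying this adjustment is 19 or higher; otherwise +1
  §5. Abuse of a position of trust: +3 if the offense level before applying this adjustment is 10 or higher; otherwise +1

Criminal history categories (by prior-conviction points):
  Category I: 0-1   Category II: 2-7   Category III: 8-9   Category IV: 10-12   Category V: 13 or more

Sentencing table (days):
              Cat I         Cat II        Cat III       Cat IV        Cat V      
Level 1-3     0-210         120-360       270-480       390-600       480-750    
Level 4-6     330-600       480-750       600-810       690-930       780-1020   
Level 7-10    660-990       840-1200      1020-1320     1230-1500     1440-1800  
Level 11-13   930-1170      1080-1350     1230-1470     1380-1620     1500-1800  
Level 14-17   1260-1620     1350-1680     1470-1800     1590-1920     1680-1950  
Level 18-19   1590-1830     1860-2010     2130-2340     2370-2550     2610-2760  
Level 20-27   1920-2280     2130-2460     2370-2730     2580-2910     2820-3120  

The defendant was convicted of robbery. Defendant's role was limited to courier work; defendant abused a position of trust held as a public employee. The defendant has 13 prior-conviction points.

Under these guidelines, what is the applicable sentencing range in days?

2820-3120 days

Base offense level for robbery: 19.
§1 applies: 19 − 2 = 17.
§3 does not apply.
§4 does not apply.
§5 applies (level before this adjustment is 17 ≥ 10, so +3): 17 + 3 = 20.
Final offense level: 20.
Criminal history: 13 prior points → Category V (13+).
Level 20 falls in the 20-27 band.
Grid: Level 20-27 × Category V = 2820-3120 days.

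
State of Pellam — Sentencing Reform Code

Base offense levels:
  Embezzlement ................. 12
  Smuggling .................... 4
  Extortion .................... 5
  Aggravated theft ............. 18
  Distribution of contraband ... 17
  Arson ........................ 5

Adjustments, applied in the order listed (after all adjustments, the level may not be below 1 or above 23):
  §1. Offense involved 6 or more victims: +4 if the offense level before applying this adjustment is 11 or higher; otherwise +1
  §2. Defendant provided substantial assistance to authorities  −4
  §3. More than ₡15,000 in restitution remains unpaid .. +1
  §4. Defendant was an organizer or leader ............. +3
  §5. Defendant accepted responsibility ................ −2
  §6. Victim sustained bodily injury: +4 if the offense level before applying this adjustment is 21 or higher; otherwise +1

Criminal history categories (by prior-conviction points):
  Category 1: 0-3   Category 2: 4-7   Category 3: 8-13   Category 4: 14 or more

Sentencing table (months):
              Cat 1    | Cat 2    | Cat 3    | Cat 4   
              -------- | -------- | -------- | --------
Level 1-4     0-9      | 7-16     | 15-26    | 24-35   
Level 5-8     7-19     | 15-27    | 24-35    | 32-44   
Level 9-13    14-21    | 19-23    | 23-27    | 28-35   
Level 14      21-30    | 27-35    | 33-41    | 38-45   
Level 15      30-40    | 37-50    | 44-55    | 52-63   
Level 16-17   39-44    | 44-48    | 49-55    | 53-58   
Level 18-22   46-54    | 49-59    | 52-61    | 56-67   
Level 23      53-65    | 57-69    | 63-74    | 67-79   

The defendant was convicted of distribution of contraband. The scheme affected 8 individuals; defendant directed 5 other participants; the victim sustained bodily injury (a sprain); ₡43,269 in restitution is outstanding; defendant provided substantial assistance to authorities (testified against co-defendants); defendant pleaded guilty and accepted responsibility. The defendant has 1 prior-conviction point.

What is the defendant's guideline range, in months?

Base offense level for distribution of contraband: 17.
§1 applies (level before this adjustment is 17 ≥ 11, so +4): 17 + 4 = 21.
§2 applies: 21 − 4 = 17.
§3 applies: 17 + 1 = 18.
§4 applies: 18 + 3 = 21.
§5 applies: 21 − 2 = 19.
§6 applies (level before this adjustment is 19 < 21, so +1): 19 + 1 = 20.
Final offense level: 20.
Criminal history: 1 prior point → Category 1 (0-3).
Level 20 falls in the 18-22 band.
Grid: Level 18-22 × Category 1 = 46-54 months.

46-54 months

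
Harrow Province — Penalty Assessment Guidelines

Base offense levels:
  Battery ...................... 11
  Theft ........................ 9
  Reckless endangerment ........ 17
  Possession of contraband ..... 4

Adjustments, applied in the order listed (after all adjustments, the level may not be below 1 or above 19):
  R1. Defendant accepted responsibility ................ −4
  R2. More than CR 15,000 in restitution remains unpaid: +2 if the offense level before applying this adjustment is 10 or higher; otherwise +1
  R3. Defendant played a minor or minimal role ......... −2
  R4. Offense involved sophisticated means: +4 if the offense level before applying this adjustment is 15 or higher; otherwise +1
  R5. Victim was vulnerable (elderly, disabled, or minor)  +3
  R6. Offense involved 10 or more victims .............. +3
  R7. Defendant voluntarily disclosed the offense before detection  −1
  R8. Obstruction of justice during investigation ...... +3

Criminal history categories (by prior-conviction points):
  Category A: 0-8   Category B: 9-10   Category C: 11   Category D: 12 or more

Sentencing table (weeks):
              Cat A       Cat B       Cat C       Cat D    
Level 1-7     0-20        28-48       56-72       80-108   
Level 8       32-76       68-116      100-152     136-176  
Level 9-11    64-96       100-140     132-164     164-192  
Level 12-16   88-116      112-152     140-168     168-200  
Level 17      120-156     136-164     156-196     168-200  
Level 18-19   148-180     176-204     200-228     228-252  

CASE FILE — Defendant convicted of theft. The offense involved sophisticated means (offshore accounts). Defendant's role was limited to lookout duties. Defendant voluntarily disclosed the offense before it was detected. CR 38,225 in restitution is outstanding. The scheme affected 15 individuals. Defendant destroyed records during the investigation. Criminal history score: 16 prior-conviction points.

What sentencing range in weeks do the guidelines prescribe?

Base offense level for theft: 9.
R2 applies (level before this adjustment is 9 < 10, so +1): 9 + 1 = 10.
R3 applies: 10 − 2 = 8.
R4 applies (level before this adjustment is 8 < 15, so +1): 8 + 1 = 9.
R5 does not apply.
R6 applies: 9 + 3 = 12.
R7 applies: 12 − 1 = 11.
R8 applies: 11 + 3 = 14.
Final offense level: 14.
Criminal history: 16 prior points → Category D (12+).
Level 14 falls in the 12-16 band.
Grid: Level 12-16 × Category D = 168-200 weeks.

168-200 weeks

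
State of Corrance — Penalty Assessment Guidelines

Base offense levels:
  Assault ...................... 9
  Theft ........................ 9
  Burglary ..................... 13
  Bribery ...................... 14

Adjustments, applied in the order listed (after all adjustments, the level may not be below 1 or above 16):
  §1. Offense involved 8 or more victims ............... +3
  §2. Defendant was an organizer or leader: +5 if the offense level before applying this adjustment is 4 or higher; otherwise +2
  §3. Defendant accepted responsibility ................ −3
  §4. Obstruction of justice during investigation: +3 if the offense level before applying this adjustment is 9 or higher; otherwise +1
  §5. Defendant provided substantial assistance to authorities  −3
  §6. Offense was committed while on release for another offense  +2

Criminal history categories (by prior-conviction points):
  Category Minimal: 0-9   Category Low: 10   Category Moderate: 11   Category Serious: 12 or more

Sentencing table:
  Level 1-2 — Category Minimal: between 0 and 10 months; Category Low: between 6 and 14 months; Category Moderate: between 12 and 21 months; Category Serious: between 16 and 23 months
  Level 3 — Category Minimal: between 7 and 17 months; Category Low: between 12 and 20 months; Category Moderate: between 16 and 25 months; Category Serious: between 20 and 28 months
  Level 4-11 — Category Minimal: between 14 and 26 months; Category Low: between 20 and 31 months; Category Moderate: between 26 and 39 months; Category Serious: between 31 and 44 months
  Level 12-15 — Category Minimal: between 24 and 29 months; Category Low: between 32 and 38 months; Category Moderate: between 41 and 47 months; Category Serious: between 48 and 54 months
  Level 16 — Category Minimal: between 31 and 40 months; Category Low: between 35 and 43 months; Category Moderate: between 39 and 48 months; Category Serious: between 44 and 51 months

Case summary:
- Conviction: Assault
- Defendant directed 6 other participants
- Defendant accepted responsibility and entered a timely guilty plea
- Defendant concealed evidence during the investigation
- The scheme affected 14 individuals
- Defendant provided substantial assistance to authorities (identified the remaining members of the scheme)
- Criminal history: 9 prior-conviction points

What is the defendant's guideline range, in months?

24-29 months

Base offense level for assault: 9.
§1 applies: 9 + 3 = 12.
§2 applies (level before this adjustment is 12 ≥ 4, so +5): 12 + 5 = 17.
§3 applies: 17 − 3 = 14.
§4 applies (level before this adjustment is 14 ≥ 9, so +3): 14 + 3 = 17.
§5 applies: 17 − 3 = 14.
Final offense level: 14.
Criminal history: 9 prior points → Category Minimal (0-9).
Level 14 falls in the 12-15 band.
Grid: Level 12-15 × Category Minimal = 24-29 months.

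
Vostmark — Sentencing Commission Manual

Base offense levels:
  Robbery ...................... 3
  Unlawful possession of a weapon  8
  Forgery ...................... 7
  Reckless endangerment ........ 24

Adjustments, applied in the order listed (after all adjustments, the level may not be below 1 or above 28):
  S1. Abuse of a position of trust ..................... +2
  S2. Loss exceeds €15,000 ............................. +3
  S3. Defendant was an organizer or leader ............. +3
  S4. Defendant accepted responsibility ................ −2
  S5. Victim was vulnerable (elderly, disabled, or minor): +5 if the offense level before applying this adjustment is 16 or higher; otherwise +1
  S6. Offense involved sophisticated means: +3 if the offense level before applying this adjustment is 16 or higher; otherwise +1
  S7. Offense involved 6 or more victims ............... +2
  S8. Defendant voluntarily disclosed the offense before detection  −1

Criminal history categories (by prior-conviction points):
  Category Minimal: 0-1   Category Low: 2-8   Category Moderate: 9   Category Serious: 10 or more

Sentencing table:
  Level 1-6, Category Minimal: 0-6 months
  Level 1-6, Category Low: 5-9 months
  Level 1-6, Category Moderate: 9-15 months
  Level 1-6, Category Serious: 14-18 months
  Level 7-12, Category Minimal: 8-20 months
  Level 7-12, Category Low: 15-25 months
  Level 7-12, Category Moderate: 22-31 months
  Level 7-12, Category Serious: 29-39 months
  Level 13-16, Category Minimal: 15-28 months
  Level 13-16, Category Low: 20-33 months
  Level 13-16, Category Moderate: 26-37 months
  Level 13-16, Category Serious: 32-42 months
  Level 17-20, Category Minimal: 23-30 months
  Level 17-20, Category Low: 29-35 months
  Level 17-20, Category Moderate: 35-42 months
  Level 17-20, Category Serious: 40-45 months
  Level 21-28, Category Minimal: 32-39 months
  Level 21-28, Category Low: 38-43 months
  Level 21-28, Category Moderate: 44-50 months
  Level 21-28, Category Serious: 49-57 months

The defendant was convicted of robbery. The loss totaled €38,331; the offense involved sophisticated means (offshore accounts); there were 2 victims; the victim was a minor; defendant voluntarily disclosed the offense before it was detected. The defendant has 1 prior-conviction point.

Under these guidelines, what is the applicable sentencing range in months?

8-20 months

Base offense level for robbery: 3.
S1 does not apply.
S2 applies: 3 + 3 = 6.
S3 does not apply.
S4 does not apply.
S5 applies (level before this adjustment is 6 < 16, so +1): 6 + 1 = 7.
S6 applies (level before this adjustment is 7 < 16, so +1): 7 + 1 = 8.
S7 does not apply.
S8 applies: 8 − 1 = 7.
Final offense level: 7.
Criminal history: 1 prior point → Category Minimal (0-1).
Level 7 falls in the 7-12 band.
Grid: Level 7-12 × Category Minimal = 8-20 months.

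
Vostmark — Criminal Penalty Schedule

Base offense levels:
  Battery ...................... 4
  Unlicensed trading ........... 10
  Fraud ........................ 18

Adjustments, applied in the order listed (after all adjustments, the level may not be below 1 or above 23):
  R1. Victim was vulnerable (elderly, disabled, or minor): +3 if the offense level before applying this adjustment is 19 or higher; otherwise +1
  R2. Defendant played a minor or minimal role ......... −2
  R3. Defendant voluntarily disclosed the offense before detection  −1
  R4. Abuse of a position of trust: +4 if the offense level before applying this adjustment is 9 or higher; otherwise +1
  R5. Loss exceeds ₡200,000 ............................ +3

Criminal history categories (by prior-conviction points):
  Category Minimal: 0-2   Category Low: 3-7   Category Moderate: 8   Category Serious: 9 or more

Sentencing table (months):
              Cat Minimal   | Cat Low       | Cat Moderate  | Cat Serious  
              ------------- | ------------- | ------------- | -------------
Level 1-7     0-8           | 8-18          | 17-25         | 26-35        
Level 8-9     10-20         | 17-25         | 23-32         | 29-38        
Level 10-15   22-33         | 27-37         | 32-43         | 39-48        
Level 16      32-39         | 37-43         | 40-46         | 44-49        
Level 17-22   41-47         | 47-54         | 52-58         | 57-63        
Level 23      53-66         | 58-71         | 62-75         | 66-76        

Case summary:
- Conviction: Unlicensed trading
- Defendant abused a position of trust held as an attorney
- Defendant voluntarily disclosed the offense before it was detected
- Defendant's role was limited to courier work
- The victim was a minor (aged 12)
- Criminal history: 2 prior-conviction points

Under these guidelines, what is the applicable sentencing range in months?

10-20 months

Base offense level for unlicensed trading: 10.
R1 applies (level before this adjustment is 10 < 19, so +1): 10 + 1 = 11.
R2 applies: 11 − 2 = 9.
R3 applies: 9 − 1 = 8.
R4 applies (level before this adjustment is 8 < 9, so +1): 8 + 1 = 9.
R5 does not apply.
Final offense level: 9.
Criminal history: 2 prior points → Category Minimal (0-2).
Level 9 falls in the 8-9 band.
Grid: Level 8-9 × Category Minimal = 10-20 months.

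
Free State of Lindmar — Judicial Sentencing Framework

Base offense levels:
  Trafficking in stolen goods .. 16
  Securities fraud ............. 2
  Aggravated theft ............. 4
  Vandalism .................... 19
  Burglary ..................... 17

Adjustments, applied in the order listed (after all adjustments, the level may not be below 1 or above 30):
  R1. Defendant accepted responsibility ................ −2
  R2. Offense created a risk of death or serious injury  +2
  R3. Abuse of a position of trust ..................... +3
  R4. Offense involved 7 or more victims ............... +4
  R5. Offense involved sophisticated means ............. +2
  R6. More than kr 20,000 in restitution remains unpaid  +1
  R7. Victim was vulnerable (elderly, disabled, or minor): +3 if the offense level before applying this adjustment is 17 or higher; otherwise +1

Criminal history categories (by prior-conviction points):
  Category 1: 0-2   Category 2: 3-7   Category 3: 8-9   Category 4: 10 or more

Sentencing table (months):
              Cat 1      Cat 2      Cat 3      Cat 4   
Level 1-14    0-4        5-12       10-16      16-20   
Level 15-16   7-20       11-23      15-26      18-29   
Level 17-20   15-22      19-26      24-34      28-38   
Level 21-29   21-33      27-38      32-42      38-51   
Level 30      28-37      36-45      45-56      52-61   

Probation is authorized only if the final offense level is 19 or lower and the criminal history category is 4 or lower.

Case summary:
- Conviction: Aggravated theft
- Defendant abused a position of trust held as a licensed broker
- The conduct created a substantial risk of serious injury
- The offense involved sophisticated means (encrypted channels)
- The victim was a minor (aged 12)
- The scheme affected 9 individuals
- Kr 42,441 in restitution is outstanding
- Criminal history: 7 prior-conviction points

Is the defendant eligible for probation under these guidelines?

Yes

Base offense level for aggravated theft: 4.
R2 applies: 4 + 2 = 6.
R3 applies: 6 + 3 = 9.
R4 applies: 9 + 4 = 13.
R5 applies: 13 + 2 = 15.
R6 applies: 15 + 1 = 16.
R7 applies (level before this adjustment is 16 < 17, so +1): 16 + 1 = 17.
Final offense level: 17.
Criminal history: 7 prior points → Category 2 (3-7).
Level 17 falls in the 17-20 band.
Grid: Level 17-20 × Category 2 = 19-26 months.
Probation check: level 17 ≤ 19 and category 2 ≤ 4 → eligible.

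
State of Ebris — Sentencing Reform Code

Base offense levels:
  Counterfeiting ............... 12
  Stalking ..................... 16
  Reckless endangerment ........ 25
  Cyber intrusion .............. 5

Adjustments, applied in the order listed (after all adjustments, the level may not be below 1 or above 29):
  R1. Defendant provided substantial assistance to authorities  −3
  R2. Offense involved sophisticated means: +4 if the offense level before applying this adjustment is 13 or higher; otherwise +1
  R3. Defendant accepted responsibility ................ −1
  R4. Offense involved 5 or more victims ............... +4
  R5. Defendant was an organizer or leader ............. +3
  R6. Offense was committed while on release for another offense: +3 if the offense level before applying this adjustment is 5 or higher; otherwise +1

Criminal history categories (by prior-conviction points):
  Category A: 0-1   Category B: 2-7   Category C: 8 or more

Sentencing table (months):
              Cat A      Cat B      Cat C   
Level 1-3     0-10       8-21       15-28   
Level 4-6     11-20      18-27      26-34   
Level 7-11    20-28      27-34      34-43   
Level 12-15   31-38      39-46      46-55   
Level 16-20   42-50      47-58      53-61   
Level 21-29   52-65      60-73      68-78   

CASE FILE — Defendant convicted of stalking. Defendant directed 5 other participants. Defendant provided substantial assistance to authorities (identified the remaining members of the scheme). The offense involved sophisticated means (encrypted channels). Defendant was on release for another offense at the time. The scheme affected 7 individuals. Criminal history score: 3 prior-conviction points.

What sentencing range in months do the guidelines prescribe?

Base offense level for stalking: 16.
R1 applies: 16 − 3 = 13.
R2 applies (level before this adjustment is 13 ≥ 13, so +4): 13 + 4 = 17.
R4 applies: 17 + 4 = 21.
R5 applies: 21 + 3 = 24.
R6 applies (level before this adjustment is 24 ≥ 5, so +3): 24 + 3 = 27.
Final offense level: 27.
Criminal history: 3 prior points → Category B (2-7).
Level 27 falls in the 21-29 band.
Grid: Level 21-29 × Category B = 60-73 months.

60-73 months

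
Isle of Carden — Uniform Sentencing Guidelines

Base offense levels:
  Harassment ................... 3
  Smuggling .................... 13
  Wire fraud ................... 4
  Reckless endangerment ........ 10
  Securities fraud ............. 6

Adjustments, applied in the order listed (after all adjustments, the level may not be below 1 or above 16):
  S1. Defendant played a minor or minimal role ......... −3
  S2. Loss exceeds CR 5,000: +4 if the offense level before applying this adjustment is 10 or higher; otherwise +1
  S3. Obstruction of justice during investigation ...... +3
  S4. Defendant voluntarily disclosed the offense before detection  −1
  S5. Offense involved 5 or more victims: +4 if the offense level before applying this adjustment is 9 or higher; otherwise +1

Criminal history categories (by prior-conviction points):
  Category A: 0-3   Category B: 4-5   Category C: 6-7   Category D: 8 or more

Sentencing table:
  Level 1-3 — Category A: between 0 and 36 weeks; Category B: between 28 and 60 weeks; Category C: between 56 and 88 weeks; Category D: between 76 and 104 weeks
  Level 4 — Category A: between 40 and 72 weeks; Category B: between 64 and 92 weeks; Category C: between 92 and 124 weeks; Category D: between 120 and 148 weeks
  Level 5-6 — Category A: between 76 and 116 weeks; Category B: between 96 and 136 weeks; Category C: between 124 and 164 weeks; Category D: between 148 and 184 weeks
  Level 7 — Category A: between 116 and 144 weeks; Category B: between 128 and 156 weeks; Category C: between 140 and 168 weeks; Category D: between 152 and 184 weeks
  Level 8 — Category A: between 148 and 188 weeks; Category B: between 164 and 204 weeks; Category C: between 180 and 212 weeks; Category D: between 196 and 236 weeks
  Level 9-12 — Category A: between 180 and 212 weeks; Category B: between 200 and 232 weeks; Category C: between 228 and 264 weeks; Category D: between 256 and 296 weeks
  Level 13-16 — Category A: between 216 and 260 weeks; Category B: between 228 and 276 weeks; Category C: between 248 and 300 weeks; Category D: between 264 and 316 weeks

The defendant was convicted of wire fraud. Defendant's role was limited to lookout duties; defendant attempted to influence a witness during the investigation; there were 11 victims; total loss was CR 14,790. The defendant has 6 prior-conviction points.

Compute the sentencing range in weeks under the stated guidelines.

Base offense level for wire fraud: 4.
S1 applies: 4 − 3 = 1.
S2 applies (level before this adjustment is 1 < 10, so +1): 1 + 1 = 2.
S3 applies: 2 + 3 = 5.
S4 does not apply.
S5 applies (level before this adjustment is 5 < 9, so +1): 5 + 1 = 6.
Final offense level: 6.
Criminal history: 6 prior points → Category C (6-7).
Level 6 falls in the 5-6 band.
Grid: Level 5-6 × Category C = 124-164 weeks.

124-164 weeks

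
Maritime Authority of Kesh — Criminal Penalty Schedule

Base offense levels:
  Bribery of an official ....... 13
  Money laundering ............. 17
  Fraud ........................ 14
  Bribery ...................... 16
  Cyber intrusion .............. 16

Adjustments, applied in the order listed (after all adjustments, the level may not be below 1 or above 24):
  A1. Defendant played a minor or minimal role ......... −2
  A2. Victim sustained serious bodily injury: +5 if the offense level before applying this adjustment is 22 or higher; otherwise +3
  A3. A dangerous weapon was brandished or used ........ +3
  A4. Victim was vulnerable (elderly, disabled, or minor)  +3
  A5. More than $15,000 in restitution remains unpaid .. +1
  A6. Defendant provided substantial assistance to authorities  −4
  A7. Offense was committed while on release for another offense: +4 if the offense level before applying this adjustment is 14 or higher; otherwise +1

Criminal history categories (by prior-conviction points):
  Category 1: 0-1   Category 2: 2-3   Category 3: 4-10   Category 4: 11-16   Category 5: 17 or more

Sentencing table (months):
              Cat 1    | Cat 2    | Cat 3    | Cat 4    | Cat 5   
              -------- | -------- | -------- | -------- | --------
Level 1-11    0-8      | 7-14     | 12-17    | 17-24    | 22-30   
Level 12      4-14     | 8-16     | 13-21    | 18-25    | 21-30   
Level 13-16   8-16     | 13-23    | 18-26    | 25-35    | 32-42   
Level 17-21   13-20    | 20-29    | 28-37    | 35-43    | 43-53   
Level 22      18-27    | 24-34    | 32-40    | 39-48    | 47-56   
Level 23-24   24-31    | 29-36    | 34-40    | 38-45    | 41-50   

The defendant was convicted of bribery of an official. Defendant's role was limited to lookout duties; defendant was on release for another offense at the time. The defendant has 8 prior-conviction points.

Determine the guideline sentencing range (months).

Base offense level for bribery of an official: 13.
A1 applies: 13 − 2 = 11.
A4 does not apply.
A5 does not apply.
A7 applies (level before this adjustment is 11 < 14, so +1): 11 + 1 = 12.
Final offense level: 12.
Criminal history: 8 prior points → Category 3 (4-10).
Level 12 falls in the 12 band.
Grid: Level 12 × Category 3 = 13-21 months.

13-21 months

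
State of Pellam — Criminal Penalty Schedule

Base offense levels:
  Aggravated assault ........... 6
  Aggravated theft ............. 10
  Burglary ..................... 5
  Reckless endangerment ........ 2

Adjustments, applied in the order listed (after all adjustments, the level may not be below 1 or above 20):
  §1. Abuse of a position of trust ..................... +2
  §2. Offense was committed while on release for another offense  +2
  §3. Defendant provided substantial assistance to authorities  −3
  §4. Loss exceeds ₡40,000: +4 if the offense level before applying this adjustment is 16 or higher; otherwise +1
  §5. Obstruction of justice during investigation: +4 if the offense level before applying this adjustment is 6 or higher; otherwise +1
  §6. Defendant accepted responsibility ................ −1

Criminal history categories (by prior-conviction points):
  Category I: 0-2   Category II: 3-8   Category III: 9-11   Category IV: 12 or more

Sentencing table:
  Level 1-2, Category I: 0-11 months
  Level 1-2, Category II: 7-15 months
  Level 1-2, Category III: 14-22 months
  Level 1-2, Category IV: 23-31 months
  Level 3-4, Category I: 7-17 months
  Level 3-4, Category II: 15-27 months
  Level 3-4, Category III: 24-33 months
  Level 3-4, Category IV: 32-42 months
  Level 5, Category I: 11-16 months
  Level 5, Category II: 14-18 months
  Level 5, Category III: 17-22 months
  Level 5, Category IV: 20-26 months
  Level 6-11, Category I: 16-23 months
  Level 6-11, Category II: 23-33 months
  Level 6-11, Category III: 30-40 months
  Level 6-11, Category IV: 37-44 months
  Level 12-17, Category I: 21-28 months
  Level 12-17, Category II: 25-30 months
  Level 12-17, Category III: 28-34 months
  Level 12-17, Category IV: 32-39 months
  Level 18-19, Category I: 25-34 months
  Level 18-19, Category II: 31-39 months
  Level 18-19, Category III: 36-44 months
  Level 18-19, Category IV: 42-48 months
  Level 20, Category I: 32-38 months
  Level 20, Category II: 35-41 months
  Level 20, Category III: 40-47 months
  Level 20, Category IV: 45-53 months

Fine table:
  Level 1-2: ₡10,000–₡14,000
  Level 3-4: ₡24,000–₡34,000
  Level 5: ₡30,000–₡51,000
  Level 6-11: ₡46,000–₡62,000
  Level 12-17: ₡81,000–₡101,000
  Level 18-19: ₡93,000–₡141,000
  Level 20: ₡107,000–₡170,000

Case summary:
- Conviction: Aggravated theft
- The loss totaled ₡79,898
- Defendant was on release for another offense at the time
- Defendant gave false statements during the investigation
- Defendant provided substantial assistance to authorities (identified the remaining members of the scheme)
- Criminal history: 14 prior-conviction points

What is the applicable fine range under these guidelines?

Base offense level for aggravated theft: 10.
§1 does not apply.
§2 applies: 10 + 2 = 12.
§3 applies: 12 − 3 = 9.
§4 applies (level before this adjustment is 9 < 16, so +1): 9 + 1 = 10.
§5 applies (level before this adjustment is 10 ≥ 6, so +4): 10 + 4 = 14.
Final offense level: 14.
Level 14 falls in the 12-17 band.
Fine table: Level 12-17 → ₡81,000–₡101,000.

₡81,000–₡101,000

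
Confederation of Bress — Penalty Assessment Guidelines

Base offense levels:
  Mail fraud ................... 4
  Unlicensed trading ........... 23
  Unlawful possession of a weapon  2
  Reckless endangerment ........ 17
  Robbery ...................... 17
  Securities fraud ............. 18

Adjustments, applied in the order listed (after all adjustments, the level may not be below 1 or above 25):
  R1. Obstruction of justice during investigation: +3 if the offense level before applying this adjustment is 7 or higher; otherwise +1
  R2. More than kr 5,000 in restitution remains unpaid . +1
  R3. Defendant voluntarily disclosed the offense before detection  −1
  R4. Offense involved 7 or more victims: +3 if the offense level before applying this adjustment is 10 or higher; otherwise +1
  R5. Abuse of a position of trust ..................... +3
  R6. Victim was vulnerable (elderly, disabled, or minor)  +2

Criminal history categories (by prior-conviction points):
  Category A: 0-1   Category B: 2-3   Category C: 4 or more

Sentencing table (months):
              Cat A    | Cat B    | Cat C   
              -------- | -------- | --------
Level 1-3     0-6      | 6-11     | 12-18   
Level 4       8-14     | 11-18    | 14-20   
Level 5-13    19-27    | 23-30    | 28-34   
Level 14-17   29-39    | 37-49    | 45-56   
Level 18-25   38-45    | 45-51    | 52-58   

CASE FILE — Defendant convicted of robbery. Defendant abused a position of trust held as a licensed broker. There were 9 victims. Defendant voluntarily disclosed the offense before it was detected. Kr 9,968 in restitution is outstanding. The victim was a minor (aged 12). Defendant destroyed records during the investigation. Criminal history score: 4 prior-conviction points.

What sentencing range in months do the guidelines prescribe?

Base offense level for robbery: 17.
R1 applies (level before this adjustment is 17 ≥ 7, so +3): 17 + 3 = 20.
R2 applies: 20 + 1 = 21.
R3 applies: 21 − 1 = 20.
R4 applies (level before this adjustment is 20 ≥ 10, so +3): 20 + 3 = 23.
R5 applies: 23 + 3 = 26.
R6 applies: 26 + 2 = 28.
Level 28 exceeds the maximum of 25; capped at 25.
Final offense level: 25.
Criminal history: 4 prior points → Category C (4+).
Level 25 falls in the 18-25 band.
Grid: Level 18-25 × Category C = 52-58 months.

52-58 months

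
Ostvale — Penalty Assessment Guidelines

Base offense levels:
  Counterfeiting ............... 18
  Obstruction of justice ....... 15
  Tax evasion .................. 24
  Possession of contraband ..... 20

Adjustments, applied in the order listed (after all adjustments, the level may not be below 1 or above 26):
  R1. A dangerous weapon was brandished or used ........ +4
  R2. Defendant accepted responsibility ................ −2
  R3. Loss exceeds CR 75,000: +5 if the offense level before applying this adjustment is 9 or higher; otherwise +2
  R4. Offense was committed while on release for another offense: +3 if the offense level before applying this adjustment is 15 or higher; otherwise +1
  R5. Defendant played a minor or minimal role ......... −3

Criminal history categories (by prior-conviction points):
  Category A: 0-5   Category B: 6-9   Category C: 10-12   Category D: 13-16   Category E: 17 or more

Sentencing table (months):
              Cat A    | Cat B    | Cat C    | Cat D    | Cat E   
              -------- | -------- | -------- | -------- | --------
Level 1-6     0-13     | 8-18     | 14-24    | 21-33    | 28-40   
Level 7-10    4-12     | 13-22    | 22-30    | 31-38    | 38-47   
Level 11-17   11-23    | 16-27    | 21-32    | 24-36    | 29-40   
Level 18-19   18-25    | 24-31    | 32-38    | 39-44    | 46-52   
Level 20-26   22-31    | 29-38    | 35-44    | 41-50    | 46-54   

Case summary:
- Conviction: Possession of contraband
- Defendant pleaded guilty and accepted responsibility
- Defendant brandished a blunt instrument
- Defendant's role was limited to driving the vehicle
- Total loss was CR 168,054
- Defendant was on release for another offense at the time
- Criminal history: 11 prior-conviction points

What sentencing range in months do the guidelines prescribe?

35-44 months

Base offense level for possession of contraband: 20.
R1 applies: 20 + 4 = 24.
R2 applies: 24 − 2 = 22.
R3 applies (level before this adjustment is 22 ≥ 9, so +5): 22 + 5 = 27.
R4 applies (level before this adjustment is 27 ≥ 15, so +3): 27 + 3 = 30.
R5 applies: 30 − 3 = 27.
Level 27 exceeds the maximum of 26; capped at 26.
Final offense level: 26.
Criminal history: 11 prior points → Category C (10-12).
Level 26 falls in the 20-26 band.
Grid: Level 20-26 × Category C = 35-44 months.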